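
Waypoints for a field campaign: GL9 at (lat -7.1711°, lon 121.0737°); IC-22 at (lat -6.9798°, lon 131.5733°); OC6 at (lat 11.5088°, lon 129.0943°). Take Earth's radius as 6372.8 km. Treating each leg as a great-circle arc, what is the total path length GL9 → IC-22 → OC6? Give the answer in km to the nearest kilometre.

GL9→IC-22: c = 0.181884 rad, d = 1159.11 km
IC-22→OC6: c = 0.325545 rad, d = 2074.63 km
Total = 1159.11 + 2074.63 = 3233.74 km

3234 km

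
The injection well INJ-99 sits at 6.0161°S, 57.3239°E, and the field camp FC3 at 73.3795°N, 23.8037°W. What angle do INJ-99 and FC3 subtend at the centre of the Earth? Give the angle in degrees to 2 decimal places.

Δφ = 79.3956°,  Δλ = -81.1276°
a = sin²(Δφ/2) + cos φ₁ cos φ₂ sin²(Δλ/2) = 0.528278
c = 2·arcsin(√a) = 1.627383 rad = 93.2422°

93.24°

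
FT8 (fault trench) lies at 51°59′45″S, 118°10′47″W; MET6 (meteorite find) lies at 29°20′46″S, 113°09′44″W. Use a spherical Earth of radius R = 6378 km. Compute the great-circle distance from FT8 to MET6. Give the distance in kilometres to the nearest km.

FT8: φ = -51.99583°, λ = -118.17972°
MET6: φ = -29.34611°, λ = -113.16222°
Δφ = 22.6497°,  Δλ = 5.0175°
a = sin²(Δφ/2) + cos φ₁ cos φ₂ sin²(Δλ/2) = 0.039590
c = 2·arcsin(√a) = 0.400619 rad = 22.9538°
d = R·c = 6378 × 0.400619 = 2555.1 km

2555 km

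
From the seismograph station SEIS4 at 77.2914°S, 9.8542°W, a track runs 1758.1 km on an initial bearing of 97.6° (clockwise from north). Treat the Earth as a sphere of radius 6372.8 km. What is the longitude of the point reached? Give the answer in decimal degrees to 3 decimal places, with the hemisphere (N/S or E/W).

46.968°E

δ = d/R = 1758.1/6372.8 = 0.275876 rad
φ₂ = arcsin(sin φ₁ cos δ + cos φ₁ sin δ cos θ)
   = arcsin(-0.97550·0.96219 + 0.21999·0.27239·-0.13226) = -71.18063°
λ₂ = λ₁ + atan2(sin θ sin δ cos φ₁, cos δ − sin φ₁ sin φ₂) = 46.96803°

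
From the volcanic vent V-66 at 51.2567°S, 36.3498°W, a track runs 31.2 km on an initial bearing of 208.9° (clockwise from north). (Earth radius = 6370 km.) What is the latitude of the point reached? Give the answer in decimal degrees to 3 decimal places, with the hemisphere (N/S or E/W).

δ = d/R = 31.2/6370 = 0.004898 rad
φ₂ = arcsin(sin φ₁ cos δ + cos φ₁ sin δ cos θ)
   = arcsin(-0.77996·0.99999 + 0.62583·0.00490·-0.87546) = -51.50218°
λ₂ = λ₁ + atan2(sin θ sin δ cos φ₁, cos δ − sin φ₁ sin φ₂) = -36.56768°

51.502°S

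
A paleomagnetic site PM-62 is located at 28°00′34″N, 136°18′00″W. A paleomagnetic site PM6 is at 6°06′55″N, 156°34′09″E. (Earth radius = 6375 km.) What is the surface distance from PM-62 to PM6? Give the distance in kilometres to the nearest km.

7452 km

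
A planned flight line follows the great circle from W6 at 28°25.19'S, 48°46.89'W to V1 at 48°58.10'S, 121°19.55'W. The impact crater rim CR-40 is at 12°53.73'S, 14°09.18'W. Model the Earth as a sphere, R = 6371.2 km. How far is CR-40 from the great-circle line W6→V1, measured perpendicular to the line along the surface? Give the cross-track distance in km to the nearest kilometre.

W6: φ = -28.41983°, λ = -48.78150°
V1: φ = -48.96833°, λ = -121.32583°
CR-40: φ = -12.89550°, λ = -14.15300°
δ₁₃ = central angle W6→CR-40 = 0.623827 rad  (haversine)
θ₁₃ = bearing W6→CR-40 = 71.488°,  θ₁₂ = bearing W6→V1 = 227.706°
dₓₜ = R·arcsin(sin δ₁₃ · sin(θ₁₃ − θ₁₂)) = 6371.2·arcsin(0.58415·sin(-156.218°)) = -1515.053 km
|dₓₜ| = 1515.053 km

1515 km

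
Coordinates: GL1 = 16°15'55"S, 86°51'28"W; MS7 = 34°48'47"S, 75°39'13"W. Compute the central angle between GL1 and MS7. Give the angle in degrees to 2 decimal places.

GL1: φ = -16.26528°, λ = -86.85778°
MS7: φ = -34.81306°, λ = -75.65361°
Δφ = -18.5478°,  Δλ = 11.2042°
a = sin²(Δφ/2) + cos φ₁ cos φ₂ sin²(Δλ/2) = 0.033481
c = 2·arcsin(√a) = 0.368032 rad = 21.0867°

21.09°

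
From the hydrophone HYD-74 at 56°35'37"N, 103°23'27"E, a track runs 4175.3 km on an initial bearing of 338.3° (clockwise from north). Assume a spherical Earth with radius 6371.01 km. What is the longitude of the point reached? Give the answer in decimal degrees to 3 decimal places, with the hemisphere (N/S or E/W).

4.267°E

HYD-74: φ = +56.59361°, λ = +103.39083°
δ = d/R = 4175.3/6371.01 = 0.655359 rad
φ₂ = arcsin(sin φ₁ cos δ + cos φ₁ sin δ cos θ)
   = arcsin(0.83479·0.79283 + 0.55057·0.60944·0.92913) = 76.80725°
λ₂ = λ₁ + atan2(sin θ sin δ cos φ₁, cos δ − sin φ₁ sin φ₂) = 4.26681°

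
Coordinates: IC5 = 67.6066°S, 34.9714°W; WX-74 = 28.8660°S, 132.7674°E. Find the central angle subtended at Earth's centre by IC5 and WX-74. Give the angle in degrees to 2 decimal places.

Δφ = 38.7406°,  Δλ = 167.7388°
a = sin²(Δφ/2) + cos φ₁ cos φ₂ sin²(Δλ/2) = 0.439831
c = 2·arcsin(√a) = 1.450166 rad = 83.0884°

83.09°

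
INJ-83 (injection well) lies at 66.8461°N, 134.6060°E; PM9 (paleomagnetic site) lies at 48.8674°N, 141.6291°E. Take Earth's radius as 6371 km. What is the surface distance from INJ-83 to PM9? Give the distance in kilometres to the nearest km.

2039 km

Δφ = -17.9787°,  Δλ = 7.0231°
a = sin²(Δφ/2) + cos φ₁ cos φ₂ sin²(Δλ/2) = 0.025385
c = 2·arcsin(√a) = 0.320015 rad = 18.3355°
d = R·c = 6371 × 0.320015 = 2038.8 km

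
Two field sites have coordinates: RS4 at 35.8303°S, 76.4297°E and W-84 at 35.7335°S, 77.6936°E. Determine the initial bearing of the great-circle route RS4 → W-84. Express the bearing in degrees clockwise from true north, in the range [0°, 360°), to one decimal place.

85.0°

Δλ = 1.2639°
y = sin Δλ · cos φ₂ = 0.017905
x = cos φ₁ sin φ₂ − sin φ₁ cos φ₂ cos Δλ = 0.001574
θ = atan2(y, x) = 84.9765° → 84.9765° (mod 360°)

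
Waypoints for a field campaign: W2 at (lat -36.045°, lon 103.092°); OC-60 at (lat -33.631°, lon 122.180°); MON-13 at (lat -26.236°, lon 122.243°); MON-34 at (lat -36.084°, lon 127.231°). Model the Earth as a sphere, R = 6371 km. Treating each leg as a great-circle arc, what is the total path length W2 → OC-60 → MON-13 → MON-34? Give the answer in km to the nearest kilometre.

W2→OC-60: c = 0.276205 rad, d = 1759.70 km
OC-60→MON-13: c = 0.129071 rad, d = 822.31 km
MON-13→MON-34: c = 0.187251 rad, d = 1192.98 km
Total = 1759.70 + 822.31 + 1192.98 = 3774.99 km

3775 km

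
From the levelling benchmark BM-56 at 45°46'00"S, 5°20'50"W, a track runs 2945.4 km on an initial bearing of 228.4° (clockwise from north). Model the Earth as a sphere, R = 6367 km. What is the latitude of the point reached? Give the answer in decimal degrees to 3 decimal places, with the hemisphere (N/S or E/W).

BM-56: φ = -45.76667°, λ = -5.34722°
δ = d/R = 2945.4/6367 = 0.462604 rad
φ₂ = arcsin(sin φ₁ cos δ + cos φ₁ sin δ cos θ)
   = arcsin(-0.71650·0.89489 + 0.69758·0.44628·-0.66393) = -57.98258°
λ₂ = λ₁ + atan2(sin θ sin δ cos φ₁, cos δ − sin φ₁ sin φ₂) = -44.35780°

57.983°S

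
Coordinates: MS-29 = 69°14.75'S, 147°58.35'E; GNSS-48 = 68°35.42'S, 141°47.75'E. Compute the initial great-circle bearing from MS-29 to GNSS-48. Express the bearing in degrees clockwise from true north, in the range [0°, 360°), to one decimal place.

283.5°

MS-29: φ = -69.24583°, λ = +147.97250°
GNSS-48: φ = -68.59033°, λ = +141.79583°
Δλ = -6.1767°
y = sin Δλ · cos φ₂ = -0.039276
x = cos φ₁ sin φ₂ − sin φ₁ cos φ₂ cos Δλ = 0.009459
θ = atan2(y, x) = -76.4592° → 283.5408° (mod 360°)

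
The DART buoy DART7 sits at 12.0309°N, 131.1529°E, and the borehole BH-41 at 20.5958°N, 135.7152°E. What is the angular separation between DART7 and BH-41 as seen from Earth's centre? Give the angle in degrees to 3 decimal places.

Δφ = 8.5649°,  Δλ = 4.5623°
a = sin²(Δφ/2) + cos φ₁ cos φ₂ sin²(Δλ/2) = 0.007027
c = 2·arcsin(√a) = 0.167846 rad = 9.6169°

9.617°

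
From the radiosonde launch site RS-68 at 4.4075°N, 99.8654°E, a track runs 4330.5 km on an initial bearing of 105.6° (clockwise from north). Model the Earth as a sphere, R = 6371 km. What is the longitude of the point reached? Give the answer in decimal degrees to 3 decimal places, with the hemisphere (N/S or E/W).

δ = d/R = 4330.5/6371 = 0.679721 rad
φ₂ = arcsin(sin φ₁ cos δ + cos φ₁ sin δ cos θ)
   = arcsin(0.07685·0.77775 + 0.99704·0.62858·-0.26892) = -6.24424°
λ₂ = λ₁ + atan2(sin θ sin δ cos φ₁, cos δ − sin φ₁ sin φ₂) = 137.38508°

137.385°E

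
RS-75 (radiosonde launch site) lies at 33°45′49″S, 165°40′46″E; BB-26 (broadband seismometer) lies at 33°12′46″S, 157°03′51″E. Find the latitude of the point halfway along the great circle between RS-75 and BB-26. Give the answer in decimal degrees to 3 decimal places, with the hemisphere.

33.563°S

RS-75: φ = -33.76361°, λ = +165.67944°
BB-26: φ = -33.21278°, λ = +157.06417°
Bx = cos φ₂ cos Δλ = 0.827202,  By = cos φ₂ sin Δλ = -0.125328
φₘ = atan2(sin φ₁ + sin φ₂, √((cos φ₁ + Bx)² + By²)) = -33.56282°
λₘ = λ₁ + atan2(By, cos φ₁ + Bx) = 161.35808°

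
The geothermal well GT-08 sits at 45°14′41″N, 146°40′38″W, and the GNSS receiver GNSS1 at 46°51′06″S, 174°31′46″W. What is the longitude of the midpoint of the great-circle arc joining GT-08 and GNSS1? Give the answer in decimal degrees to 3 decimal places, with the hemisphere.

160.397°W

GT-08: φ = +45.24472°, λ = -146.67722°
GNSS1: φ = -46.85167°, λ = -174.52944°
Bx = cos φ₂ cos Δλ = 0.604665,  By = cos φ₂ sin Δλ = -0.319508
φₘ = atan2(sin φ₁ + sin φ₂, √((cos φ₁ + Bx)² + By²)) = -0.82780°
λₘ = λ₁ + atan2(By, cos φ₁ + Bx) = -160.39667°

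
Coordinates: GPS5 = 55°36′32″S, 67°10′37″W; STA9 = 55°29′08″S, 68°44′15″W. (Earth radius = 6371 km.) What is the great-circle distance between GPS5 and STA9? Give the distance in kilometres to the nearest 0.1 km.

GPS5: φ = -55.60889°, λ = -67.17694°
STA9: φ = -55.48556°, λ = -68.73750°
Δφ = 0.1233°,  Δλ = -1.5606°
a = sin²(Δφ/2) + cos φ₁ cos φ₂ sin²(Δλ/2) = 0.000061
c = 2·arcsin(√a) = 0.015558 rad = 0.8914°
d = R·c = 6371 × 0.015558 = 99.1 km

99.1 km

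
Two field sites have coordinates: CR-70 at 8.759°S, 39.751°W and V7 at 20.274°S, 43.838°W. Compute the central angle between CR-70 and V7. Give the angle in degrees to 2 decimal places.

12.17°

Δφ = -11.5150°,  Δλ = -4.0870°
a = sin²(Δφ/2) + cos φ₁ cos φ₂ sin²(Δλ/2) = 0.011243
c = 2·arcsin(√a) = 0.212462 rad = 12.1731°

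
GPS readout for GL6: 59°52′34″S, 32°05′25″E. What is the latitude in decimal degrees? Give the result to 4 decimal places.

59° + 52′/60 + 34″/3600 = 59 + 0.86667 + 0.00944 = 59.8761°

59.8761°S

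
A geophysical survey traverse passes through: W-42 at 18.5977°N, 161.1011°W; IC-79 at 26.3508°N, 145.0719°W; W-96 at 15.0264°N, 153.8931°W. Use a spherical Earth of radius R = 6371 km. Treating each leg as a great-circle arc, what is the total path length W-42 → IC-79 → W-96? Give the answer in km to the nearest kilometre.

W-42→IC-79: c = 0.291413 rad, d = 1856.60 km
IC-79→W-96: c = 0.244352 rad, d = 1556.77 km
Total = 1856.60 + 1556.77 = 3413.36 km

3413 km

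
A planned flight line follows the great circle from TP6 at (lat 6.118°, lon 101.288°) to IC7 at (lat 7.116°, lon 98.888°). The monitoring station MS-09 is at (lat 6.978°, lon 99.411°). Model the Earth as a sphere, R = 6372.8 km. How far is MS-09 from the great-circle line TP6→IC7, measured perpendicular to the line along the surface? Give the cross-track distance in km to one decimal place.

δ₁₃ = central angle TP6→MS-09 = 0.035840 rad  (haversine)
θ₁₃ = bearing TP6→MS-09 = 294.863°,  θ₁₂ = bearing TP6→IC7 = 292.850°
dₓₜ = R·arcsin(sin δ₁₃ · sin(θ₁₃ − θ₁₂)) = 6372.8·arcsin(0.03583·sin(2.013°)) = 8.022 km
|dₓₜ| = 8.022 km

8.0 km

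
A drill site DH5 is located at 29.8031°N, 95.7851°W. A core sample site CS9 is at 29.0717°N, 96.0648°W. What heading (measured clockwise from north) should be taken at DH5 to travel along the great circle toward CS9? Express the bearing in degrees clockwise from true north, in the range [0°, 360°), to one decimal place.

198.5°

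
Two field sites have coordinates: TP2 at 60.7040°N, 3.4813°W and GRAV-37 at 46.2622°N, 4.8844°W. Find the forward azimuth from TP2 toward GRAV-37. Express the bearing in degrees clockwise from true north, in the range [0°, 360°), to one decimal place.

183.9°

Δλ = -1.4031°
y = sin Δλ · cos φ₂ = -0.016929
x = cos φ₁ sin φ₂ − sin φ₁ cos φ₂ cos Δλ = -0.249216
θ = atan2(y, x) = -176.1140° → 183.8860° (mod 360°)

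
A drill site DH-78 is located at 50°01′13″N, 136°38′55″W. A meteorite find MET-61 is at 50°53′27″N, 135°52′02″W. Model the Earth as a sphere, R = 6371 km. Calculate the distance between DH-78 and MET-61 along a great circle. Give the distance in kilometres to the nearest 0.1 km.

111.5 km

DH-78: φ = +50.02028°, λ = -136.64861°
MET-61: φ = +50.89083°, λ = -135.86722°
Δφ = 0.8706°,  Δλ = 0.7814°
a = sin²(Δφ/2) + cos φ₁ cos φ₂ sin²(Δλ/2) = 0.000077
c = 2·arcsin(√a) = 0.017500 rad = 1.0027°
d = R·c = 6371 × 0.017500 = 111.5 km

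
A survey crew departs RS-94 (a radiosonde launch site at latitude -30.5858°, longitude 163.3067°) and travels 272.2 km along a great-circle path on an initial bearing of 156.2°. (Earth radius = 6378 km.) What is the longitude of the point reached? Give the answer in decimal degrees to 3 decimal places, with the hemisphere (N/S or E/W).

δ = d/R = 272.2/6378 = 0.042678 rad
φ₂ = arcsin(sin φ₁ cos δ + cos φ₁ sin δ cos θ)
   = arcsin(-0.50883·0.99909 + 0.86087·0.04267·-0.91496) = -32.81786°
λ₂ = λ₁ + atan2(sin θ sin δ cos φ₁, cos δ − sin φ₁ sin φ₂) = 164.48060°

164.481°E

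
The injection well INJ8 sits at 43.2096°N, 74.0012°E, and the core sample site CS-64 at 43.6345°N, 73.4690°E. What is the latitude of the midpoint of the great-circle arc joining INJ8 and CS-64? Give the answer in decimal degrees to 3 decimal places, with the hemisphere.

43.422°N

Bx = cos φ₂ cos Δλ = 0.723725,  By = cos φ₂ sin Δλ = -0.006723
φₘ = atan2(sin φ₁ + sin φ₂, √((cos φ₁ + Bx)² + By²)) = 43.42236°
λₘ = λ₁ + atan2(By, cos φ₁ + Bx) = 73.73603°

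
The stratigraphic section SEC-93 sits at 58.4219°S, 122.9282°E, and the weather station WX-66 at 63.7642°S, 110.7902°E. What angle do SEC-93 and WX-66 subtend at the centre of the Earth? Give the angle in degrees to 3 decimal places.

7.912°

Δφ = -5.3423°,  Δλ = -12.1380°
a = sin²(Δφ/2) + cos φ₁ cos φ₂ sin²(Δλ/2) = 0.004760
c = 2·arcsin(√a) = 0.138088 rad = 7.9119°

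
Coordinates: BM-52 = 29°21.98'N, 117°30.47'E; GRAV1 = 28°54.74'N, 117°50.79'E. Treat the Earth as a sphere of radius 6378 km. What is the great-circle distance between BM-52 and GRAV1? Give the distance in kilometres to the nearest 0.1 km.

60.3 km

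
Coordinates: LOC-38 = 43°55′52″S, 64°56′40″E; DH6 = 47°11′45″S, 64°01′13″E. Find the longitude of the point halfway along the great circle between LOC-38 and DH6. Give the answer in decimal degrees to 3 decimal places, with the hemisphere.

64.496°E

LOC-38: φ = -43.93111°, λ = +64.94444°
DH6: φ = -47.19583°, λ = +64.02028°
Bx = cos φ₂ cos Δλ = 0.679406,  By = cos φ₂ sin Δλ = -0.010960
φₘ = atan2(sin φ₁ + sin φ₂, √((cos φ₁ + Bx)² + By²)) = -45.56440°
λₘ = λ₁ + atan2(By, cos φ₁ + Bx) = 64.49579°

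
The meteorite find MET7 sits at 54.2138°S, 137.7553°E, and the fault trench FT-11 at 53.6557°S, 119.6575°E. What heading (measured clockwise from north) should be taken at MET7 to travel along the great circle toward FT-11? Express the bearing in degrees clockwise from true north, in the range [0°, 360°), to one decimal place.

Δλ = -18.0978°
y = sin Δλ · cos φ₂ = -0.184096
x = cos φ₁ sin φ₂ − sin φ₁ cos φ₂ cos Δλ = -0.014043
θ = atan2(y, x) = -94.3622° → 265.6378° (mod 360°)

265.6°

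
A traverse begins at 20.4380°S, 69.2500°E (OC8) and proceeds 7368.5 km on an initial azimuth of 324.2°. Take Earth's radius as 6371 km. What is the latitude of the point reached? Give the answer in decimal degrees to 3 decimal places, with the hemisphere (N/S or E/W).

33.724°N

δ = d/R = 7368.5/6371 = 1.156569 rad
φ₂ = arcsin(sin φ₁ cos δ + cos φ₁ sin δ cos θ)
   = arcsin(-0.34919·0.40248 + 0.93705·0.91543·0.81106) = 33.72364°
λ₂ = λ₁ + atan2(sin θ sin δ cos φ₁, cos δ − sin φ₁ sin φ₂) = 29.17228°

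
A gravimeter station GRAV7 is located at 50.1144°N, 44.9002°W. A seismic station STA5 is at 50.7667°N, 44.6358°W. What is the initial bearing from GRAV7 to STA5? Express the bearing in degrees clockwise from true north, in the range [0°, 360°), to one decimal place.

Δλ = 0.2644°
y = sin Δλ · cos φ₂ = 0.002919
x = cos φ₁ sin φ₂ − sin φ₁ cos φ₂ cos Δλ = 0.011390
θ = atan2(y, x) = 14.3730° → 14.3730° (mod 360°)

14.4°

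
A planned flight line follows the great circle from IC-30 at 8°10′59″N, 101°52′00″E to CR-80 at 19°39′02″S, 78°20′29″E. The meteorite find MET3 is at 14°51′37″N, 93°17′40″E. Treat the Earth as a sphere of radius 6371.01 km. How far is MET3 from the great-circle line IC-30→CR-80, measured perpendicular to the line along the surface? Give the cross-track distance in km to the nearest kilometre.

1193 km

IC-30: φ = +8.18306°, λ = +101.86667°
CR-80: φ = -19.65056°, λ = +78.34139°
MET3: φ = +14.86028°, λ = +93.29444°
δ₁₃ = central angle IC-30→MET3 = 0.187199 rad  (haversine)
θ₁₃ = bearing IC-30→MET3 = 309.274°,  θ₁₂ = bearing IC-30→CR-80 = 219.515°
dₓₜ = R·arcsin(sin δ₁₃ · sin(θ₁₃ − θ₁₂)) = 6371.01·arcsin(0.18611·sin(89.759°)) = 1192.639 km
|dₓₜ| = 1192.639 km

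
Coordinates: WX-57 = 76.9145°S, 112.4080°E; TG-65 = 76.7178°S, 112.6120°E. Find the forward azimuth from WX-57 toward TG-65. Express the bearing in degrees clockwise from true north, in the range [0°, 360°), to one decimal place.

Δλ = 0.2040°
y = sin Δλ · cos φ₂ = 0.000818
x = cos φ₁ sin φ₂ − sin φ₁ cos φ₂ cos Δλ = 0.003432
θ = atan2(y, x) = 13.4075° → 13.4075° (mod 360°)

13.4°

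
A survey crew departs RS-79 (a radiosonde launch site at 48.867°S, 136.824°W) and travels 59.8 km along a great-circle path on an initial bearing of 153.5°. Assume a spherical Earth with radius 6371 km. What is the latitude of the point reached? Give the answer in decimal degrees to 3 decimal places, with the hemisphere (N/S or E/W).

49.348°S

δ = d/R = 59.8/6371 = 0.009386 rad
φ₂ = arcsin(sin φ₁ cos δ + cos φ₁ sin δ cos θ)
   = arcsin(-0.75318·0.99996 + 0.65781·0.00939·-0.89493) = -49.34771°
λ₂ = λ₁ + atan2(sin θ sin δ cos φ₁, cos δ − sin φ₁ sin φ₂) = -136.45566°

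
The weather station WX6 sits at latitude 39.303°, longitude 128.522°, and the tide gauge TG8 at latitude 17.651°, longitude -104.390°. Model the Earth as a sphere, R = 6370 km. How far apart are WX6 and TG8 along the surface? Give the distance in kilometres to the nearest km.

11633 km

Δφ = -21.6520°,  Δλ = 127.0880°
a = sin²(Δφ/2) + cos φ₁ cos φ₂ sin²(Δλ/2) = 0.626302
c = 2·arcsin(√a) = 1.826167 rad = 104.6316°
d = R·c = 6370 × 1.826167 = 11632.7 km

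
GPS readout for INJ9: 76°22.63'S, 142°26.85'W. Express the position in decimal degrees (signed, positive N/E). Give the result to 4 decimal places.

lat: 76.3772° S → -76.3772°
lon: 142.4475° W → -142.4475°

-76.3772°, -142.4475°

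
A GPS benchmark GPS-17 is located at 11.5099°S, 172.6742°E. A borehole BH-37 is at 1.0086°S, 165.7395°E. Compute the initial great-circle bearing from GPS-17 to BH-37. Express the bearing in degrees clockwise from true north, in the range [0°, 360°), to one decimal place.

326.3°

Δλ = -6.9347°
y = sin Δλ · cos φ₂ = -0.120719
x = cos φ₁ sin φ₂ − sin φ₁ cos φ₂ cos Δλ = 0.180798
θ = atan2(y, x) = -33.7311° → 326.2689° (mod 360°)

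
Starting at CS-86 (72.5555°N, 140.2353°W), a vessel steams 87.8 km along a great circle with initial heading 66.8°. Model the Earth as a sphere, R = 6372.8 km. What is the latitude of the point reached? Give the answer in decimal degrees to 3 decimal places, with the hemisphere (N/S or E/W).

δ = d/R = 87.8/6372.8 = 0.013777 rad
φ₂ = arcsin(sin φ₁ cos δ + cos φ₁ sin δ cos θ)
   = arcsin(0.95401·0.99991 + 0.29978·0.01378·0.39394) = 72.85159°
λ₂ = λ₁ + atan2(sin θ sin δ cos φ₁, cos δ − sin φ₁ sin φ₂) = -137.77387°

72.852°N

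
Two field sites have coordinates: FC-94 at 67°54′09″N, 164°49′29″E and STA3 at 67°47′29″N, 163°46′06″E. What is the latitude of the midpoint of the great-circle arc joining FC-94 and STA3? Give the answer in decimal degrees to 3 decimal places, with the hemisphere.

FC-94: φ = +67.90250°, λ = +164.82472°
STA3: φ = +67.79139°, λ = +163.76833°
Bx = cos φ₂ cos Δλ = 0.377916,  By = cos φ₂ sin Δλ = -0.006969
φₘ = atan2(sin φ₁ + sin φ₂, √((cos φ₁ + Bx)² + By²)) = 67.84779°
λₘ = λ₁ + atan2(By, cos φ₁ + Bx) = 164.29527°

67.848°N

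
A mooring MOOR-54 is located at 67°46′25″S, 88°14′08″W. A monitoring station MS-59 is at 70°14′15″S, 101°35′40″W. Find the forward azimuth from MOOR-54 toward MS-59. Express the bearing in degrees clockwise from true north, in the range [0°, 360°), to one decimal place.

236.6°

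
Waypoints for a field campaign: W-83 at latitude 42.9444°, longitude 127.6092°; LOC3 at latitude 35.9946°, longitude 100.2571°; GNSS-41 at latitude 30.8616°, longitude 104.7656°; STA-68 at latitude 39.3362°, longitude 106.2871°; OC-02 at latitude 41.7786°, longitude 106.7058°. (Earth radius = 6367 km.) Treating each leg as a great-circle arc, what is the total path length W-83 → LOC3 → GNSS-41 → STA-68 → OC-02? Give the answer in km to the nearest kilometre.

W-83→LOC3: c = 0.385957 rad, d = 2457.39 km
LOC3→GNSS-41: c = 0.111047 rad, d = 707.03 km
GNSS-41→STA-68: c = 0.149490 rad, d = 951.80 km
STA-68→OC-02: c = 0.042988 rad, d = 273.70 km
Total = 2457.39 + 707.03 + 951.80 + 273.70 = 4389.93 km

4390 km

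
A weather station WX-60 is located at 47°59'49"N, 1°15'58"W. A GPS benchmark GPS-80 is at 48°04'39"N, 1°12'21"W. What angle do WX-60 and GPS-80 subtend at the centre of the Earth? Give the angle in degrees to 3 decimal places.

WX-60: φ = +47.99694°, λ = -1.26611°
GPS-80: φ = +48.07750°, λ = -1.20583°
Δφ = 0.0806°,  Δλ = 0.0603°
a = sin²(Δφ/2) + cos φ₁ cos φ₂ sin²(Δλ/2) = 0.000001
c = 2·arcsin(√a) = 0.001572 rad = 0.0901°

0.090°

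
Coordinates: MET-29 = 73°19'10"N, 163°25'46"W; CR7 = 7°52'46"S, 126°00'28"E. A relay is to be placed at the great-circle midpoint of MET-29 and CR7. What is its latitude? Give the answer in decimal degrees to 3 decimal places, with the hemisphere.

36.254°N

MET-29: φ = +73.31944°, λ = -163.42944°
CR7: φ = -7.87944°, λ = +126.00778°
Bx = cos φ₂ cos Δλ = 0.329632,  By = cos φ₂ sin Δλ = -0.934103
φₘ = atan2(sin φ₁ + sin φ₂, √((cos φ₁ + Bx)² + By²)) = 36.25425°
λₘ = λ₁ + atan2(By, cos φ₁ + Bx) = 140.00217°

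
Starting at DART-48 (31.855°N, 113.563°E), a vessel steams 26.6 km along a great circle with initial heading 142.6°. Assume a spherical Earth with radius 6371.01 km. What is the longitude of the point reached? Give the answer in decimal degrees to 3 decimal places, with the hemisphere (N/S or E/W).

δ = d/R = 26.6/6371.01 = 0.004175 rad
φ₂ = arcsin(sin φ₁ cos δ + cos φ₁ sin δ cos θ)
   = arcsin(0.52777·0.99999 + 0.84939·0.00418·-0.79441) = 31.66485°
λ₂ = λ₁ + atan2(sin θ sin δ cos φ₁, cos δ − sin φ₁ sin φ₂) = 113.73371°

113.734°E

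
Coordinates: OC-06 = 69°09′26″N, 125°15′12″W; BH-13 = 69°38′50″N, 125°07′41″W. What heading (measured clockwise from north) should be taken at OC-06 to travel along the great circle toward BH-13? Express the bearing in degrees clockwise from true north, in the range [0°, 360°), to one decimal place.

OC-06: φ = +69.15722°, λ = -125.25333°
BH-13: φ = +69.64722°, λ = -125.12806°
Δλ = 0.1253°
y = sin Δλ · cos φ₂ = 0.000760
x = cos φ₁ sin φ₂ − sin φ₁ cos φ₂ cos Δλ = 0.008553
θ = atan2(y, x) = 5.0811° → 5.0811° (mod 360°)

5.1°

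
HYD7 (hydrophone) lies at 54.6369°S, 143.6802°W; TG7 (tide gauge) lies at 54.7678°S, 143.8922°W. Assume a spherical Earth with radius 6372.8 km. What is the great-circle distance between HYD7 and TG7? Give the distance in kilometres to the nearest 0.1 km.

19.9 km

Δφ = -0.1309°,  Δλ = -0.2120°
a = sin²(Δφ/2) + cos φ₁ cos φ₂ sin²(Δλ/2) = 0.000002
c = 2·arcsin(√a) = 0.003129 rad = 0.1793°
d = R·c = 6372.8 × 0.003129 = 19.9 km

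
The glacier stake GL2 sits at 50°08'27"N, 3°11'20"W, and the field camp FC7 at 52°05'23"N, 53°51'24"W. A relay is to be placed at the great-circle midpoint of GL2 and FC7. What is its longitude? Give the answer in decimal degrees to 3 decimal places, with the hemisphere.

27.951°W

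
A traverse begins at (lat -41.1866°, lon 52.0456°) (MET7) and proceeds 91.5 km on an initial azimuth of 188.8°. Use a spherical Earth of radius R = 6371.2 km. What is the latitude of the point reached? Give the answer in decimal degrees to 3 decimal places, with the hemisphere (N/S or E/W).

42.000°S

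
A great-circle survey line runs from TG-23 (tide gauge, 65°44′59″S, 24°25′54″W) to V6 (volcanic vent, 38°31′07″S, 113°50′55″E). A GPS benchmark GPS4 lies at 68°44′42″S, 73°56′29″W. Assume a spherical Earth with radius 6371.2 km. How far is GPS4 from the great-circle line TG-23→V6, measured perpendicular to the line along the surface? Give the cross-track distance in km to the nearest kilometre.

TG-23: φ = -65.74972°, λ = -24.43167°
V6: φ = -38.51861°, λ = +113.84861°
GPS4: φ = -68.74500°, λ = -73.94139°
δ₁₃ = central angle TG-23→GPS4 = 0.328835 rad  (haversine)
θ₁₃ = bearing TG-23→GPS4 = 238.619°,  θ₁₂ = bearing TG-23→V6 = 146.553°
dₓₜ = R·arcsin(sin δ₁₃ · sin(θ₁₃ − θ₁₂)) = 6371.2·arcsin(0.32294·sin(92.066°)) = 2093.662 km
|dₓₜ| = 2093.662 km

2094 km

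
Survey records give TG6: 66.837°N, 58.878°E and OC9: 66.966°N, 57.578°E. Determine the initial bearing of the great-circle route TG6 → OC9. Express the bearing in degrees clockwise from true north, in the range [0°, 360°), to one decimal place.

Δλ = -1.3000°
y = sin Δλ · cos φ₂ = -0.008877
x = cos φ₁ sin φ₂ − sin φ₁ cos φ₂ cos Δλ = 0.002344
θ = atan2(y, x) = -75.2081° → 284.7919° (mod 360°)

284.8°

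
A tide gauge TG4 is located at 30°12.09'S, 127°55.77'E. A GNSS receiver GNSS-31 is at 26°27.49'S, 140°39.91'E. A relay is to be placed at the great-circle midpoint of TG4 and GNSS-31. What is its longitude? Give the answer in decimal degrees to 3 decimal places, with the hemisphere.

TG4: φ = -30.20150°, λ = +127.92950°
GNSS-31: φ = -26.45817°, λ = +140.66517°
Bx = cos φ₂ cos Δλ = 0.873234,  By = cos φ₂ sin Δλ = 0.197363
φₘ = atan2(sin φ₁ + sin φ₂, √((cos φ₁ + Bx)² + By²)) = -28.47815°
λₘ = λ₁ + atan2(By, cos φ₁ + Bx) = 134.40998°

134.410°E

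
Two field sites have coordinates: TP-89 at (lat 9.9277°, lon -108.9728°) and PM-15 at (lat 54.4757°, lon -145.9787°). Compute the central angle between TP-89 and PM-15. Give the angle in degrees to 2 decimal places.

53.32°

Δφ = 44.5480°,  Δλ = -37.0059°
a = sin²(Δφ/2) + cos φ₁ cos φ₂ sin²(Δλ/2) = 0.201311
c = 2·arcsin(√a) = 0.930570 rad = 53.3177°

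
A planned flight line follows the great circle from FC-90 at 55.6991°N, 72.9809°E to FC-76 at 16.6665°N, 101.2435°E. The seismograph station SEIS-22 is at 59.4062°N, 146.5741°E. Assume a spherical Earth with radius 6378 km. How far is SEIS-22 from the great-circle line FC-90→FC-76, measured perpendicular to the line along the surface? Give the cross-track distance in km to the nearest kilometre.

4179 km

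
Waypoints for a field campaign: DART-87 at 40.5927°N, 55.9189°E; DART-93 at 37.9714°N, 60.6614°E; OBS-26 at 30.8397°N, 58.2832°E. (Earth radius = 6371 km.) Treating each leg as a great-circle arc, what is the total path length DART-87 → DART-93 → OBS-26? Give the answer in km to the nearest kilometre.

1324 km

DART-87→DART-93: c = 0.078707 rad, d = 501.44 km
DART-93→OBS-26: c = 0.129082 rad, d = 822.38 km
Total = 501.44 + 822.38 = 1323.83 km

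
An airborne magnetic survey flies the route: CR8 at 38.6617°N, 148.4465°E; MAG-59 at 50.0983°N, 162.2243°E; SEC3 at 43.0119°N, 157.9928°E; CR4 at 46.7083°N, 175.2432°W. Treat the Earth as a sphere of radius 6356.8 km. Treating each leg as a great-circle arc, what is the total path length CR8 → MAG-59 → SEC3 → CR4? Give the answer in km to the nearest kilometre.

4652 km

CR8→MAG-59: c = 0.262546 rad, d = 1668.95 km
MAG-59→SEC3: c = 0.133646 rad, d = 849.56 km
SEC3→CR4: c = 0.335627 rad, d = 2133.51 km
Total = 1668.95 + 849.56 + 2133.51 = 4652.03 km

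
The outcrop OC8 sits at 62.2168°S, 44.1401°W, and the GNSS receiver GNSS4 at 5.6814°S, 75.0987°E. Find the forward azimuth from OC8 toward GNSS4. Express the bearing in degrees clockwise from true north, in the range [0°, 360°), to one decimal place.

Δλ = 119.2388°
y = sin Δλ · cos φ₂ = 0.868305
x = cos φ₁ sin φ₂ − sin φ₁ cos φ₂ cos Δλ = -0.476163
θ = atan2(y, x) = 118.7396° → 118.7396° (mod 360°)

118.7°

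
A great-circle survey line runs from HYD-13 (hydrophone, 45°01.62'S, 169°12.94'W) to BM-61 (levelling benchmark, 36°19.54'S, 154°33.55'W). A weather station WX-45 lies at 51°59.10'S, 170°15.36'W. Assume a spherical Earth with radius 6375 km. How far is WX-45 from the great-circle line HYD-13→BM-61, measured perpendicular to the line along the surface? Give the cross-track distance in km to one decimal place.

609.6 km

HYD-13: φ = -45.02700°, λ = -169.21567°
BM-61: φ = -36.32567°, λ = -154.55917°
WX-45: φ = -51.98500°, λ = -170.25600°
δ₁₃ = central angle HYD-13→WX-45 = 0.122031 rad  (haversine)
θ₁₃ = bearing HYD-13→WX-45 = 185.271°,  θ₁₂ = bearing HYD-13→BM-61 = 56.930°
dₓₜ = R·arcsin(sin δ₁₃ · sin(θ₁₃ − θ₁₂)) = 6375·arcsin(0.12173·sin(128.341°)) = 609.588 km
|dₓₜ| = 609.588 km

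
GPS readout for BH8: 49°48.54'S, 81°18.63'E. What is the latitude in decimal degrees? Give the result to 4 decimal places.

49.8090°S

49° + 48.54′/60 = 49 + 0.80900 = 49.8090°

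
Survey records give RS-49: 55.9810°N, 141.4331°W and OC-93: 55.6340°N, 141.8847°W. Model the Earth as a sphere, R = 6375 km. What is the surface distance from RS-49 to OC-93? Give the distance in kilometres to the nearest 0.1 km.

Δφ = -0.3470°,  Δλ = -0.4516°
a = sin²(Δφ/2) + cos φ₁ cos φ₂ sin²(Δλ/2) = 0.000014
c = 2·arcsin(√a) = 0.007503 rad = 0.4299°
d = R·c = 6375 × 0.007503 = 47.8 km

47.8 km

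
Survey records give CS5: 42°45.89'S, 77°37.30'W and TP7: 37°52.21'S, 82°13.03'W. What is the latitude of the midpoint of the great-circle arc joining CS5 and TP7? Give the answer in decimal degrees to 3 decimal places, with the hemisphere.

40.340°S

CS5: φ = -42.76483°, λ = -77.62167°
TP7: φ = -37.87017°, λ = -82.21717°
Bx = cos φ₂ cos Δλ = 0.786866,  By = cos φ₂ sin Δλ = -0.063248
φₘ = atan2(sin φ₁ + sin φ₂, √((cos φ₁ + Bx)² + By²)) = -40.34021°
λₘ = λ₁ + atan2(By, cos φ₁ + Bx) = -80.00280°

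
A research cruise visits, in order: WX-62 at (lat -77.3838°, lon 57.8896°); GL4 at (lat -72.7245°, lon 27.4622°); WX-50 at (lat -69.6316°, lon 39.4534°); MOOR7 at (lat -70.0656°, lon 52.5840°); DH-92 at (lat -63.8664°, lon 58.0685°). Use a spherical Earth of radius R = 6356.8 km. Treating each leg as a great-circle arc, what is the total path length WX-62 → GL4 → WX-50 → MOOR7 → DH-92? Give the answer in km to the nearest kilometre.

2774 km

WX-62→GL4: c = 0.156609 rad, d = 995.53 km
GL4→WX-50: c = 0.086190 rad, d = 547.89 km
WX-50→MOOR7: c = 0.079157 rad, d = 503.18 km
MOOR7→DH-92: c = 0.114387 rad, d = 727.13 km
Total = 995.53 + 547.89 + 503.18 + 727.13 = 2773.74 km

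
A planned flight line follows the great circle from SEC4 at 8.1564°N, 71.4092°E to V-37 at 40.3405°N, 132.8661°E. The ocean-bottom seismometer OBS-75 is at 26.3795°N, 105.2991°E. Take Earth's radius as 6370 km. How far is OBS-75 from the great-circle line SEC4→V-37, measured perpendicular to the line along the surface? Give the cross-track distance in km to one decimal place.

δ₁₃ = central angle SEC4→OBS-75 = 0.644855 rad  (haversine)
θ₁₃ = bearing SEC4→OBS-75 = 56.208°,  θ₁₂ = bearing SEC4→V-37 = 48.658°
dₓₜ = R·arcsin(sin δ₁₃ · sin(θ₁₃ − θ₁₂)) = 6370·arcsin(0.60108·sin(7.550°)) = 503.624 km
|dₓₜ| = 503.624 km

503.6 km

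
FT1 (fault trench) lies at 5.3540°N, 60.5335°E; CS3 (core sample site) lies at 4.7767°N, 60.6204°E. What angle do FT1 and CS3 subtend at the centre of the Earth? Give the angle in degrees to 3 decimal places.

Δφ = -0.5773°,  Δλ = 0.0869°
a = sin²(Δφ/2) + cos φ₁ cos φ₂ sin²(Δλ/2) = 0.000026
c = 2·arcsin(√a) = 0.010188 rad = 0.5838°

0.584°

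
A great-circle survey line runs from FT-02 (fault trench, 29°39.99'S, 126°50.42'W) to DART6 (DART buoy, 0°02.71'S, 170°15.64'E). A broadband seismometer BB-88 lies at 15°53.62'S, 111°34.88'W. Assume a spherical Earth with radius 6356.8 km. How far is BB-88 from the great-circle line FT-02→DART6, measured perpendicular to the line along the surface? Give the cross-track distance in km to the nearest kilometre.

FT-02: φ = -29.66650°, λ = -126.84033°
DART6: φ = -0.04517°, λ = +170.26067°
BB-88: φ = -15.89367°, λ = -111.58133°
δ₁₃ = central angle FT-02→BB-88 = 0.342895 rad  (haversine)
θ₁₃ = bearing FT-02→BB-88 = 48.839°,  θ₁₂ = bearing FT-02→DART6 = 284.172°
dₓₜ = R·arcsin(sin δ₁₃ · sin(θ₁₃ − θ₁₂)) = 6356.8·arcsin(0.33621·sin(-235.334°)) = 1781.051 km
|dₓₜ| = 1781.051 km

1781 km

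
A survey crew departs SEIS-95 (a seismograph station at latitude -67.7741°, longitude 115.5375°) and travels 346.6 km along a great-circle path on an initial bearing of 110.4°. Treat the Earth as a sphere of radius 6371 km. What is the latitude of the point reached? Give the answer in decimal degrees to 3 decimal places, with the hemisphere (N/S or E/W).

68.670°S

δ = d/R = 346.6/6371 = 0.054403 rad
φ₂ = arcsin(sin φ₁ cos δ + cos φ₁ sin δ cos θ)
   = arcsin(-0.92570·0.99852 + 0.37826·0.05438·-0.34857) = -68.66980°
λ₂ = λ₁ + atan2(sin θ sin δ cos φ₁, cos δ − sin φ₁ sin φ₂) = 123.59198°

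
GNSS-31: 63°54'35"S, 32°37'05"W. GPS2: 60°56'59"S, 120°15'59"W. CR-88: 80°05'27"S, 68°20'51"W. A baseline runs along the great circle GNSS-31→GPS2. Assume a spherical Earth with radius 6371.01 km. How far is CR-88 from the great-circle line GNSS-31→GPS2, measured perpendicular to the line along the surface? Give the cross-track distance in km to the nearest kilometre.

GNSS-31: φ = -63.90972°, λ = -32.61806°
GPS2: φ = -60.94972°, λ = -120.26639°
CR-88: φ = -80.09083°, λ = -68.34750°
δ₁₃ = central angle GNSS-31→CR-88 = 0.329695 rad  (haversine)
θ₁₃ = bearing GNSS-31→CR-88 = 198.083°,  θ₁₂ = bearing GNSS-31→GPS2 = 232.927°
dₓₜ = R·arcsin(sin δ₁₃ · sin(θ₁₃ − θ₁₂)) = 6371.01·arcsin(0.32375·sin(-34.844°)) = -1185.319 km
|dₓₜ| = 1185.319 km

1185 km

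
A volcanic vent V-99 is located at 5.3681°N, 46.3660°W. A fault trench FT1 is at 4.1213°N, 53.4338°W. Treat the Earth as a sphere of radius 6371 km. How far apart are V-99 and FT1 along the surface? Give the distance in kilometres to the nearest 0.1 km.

Δφ = -1.2468°,  Δλ = -7.0678°
a = sin²(Δφ/2) + cos φ₁ cos φ₂ sin²(Δλ/2) = 0.003891
c = 2·arcsin(√a) = 0.124842 rad = 7.1529°
d = R·c = 6371 × 0.124842 = 795.4 km

795.4 km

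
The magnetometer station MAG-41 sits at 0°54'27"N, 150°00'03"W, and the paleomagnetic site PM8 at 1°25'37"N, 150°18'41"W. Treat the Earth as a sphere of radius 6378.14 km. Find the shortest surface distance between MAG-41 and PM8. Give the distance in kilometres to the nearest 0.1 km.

67.4 km

MAG-41: φ = +0.90750°, λ = -150.00083°
PM8: φ = +1.42694°, λ = -150.31139°
Δφ = 0.5194°,  Δλ = -0.3106°
a = sin²(Δφ/2) + cos φ₁ cos φ₂ sin²(Δλ/2) = 0.000028
c = 2·arcsin(√a) = 0.010562 rad = 0.6052°
d = R·c = 6378.14 × 0.010562 = 67.4 km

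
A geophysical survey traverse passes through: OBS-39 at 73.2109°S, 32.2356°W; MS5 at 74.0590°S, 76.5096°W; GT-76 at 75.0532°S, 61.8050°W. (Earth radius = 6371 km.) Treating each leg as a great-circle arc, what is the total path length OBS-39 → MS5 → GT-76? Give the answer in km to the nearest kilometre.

1806 km

OBS-39→MS5: c = 0.213190 rad, d = 1358.23 km
MS5→GT-76: c = 0.070309 rad, d = 447.94 km
Total = 1358.23 + 447.94 = 1806.17 km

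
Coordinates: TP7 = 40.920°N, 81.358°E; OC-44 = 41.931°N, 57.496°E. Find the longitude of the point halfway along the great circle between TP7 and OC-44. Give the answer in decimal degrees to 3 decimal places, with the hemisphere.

69.521°E

Bx = cos φ₂ cos Δλ = 0.680359,  By = cos φ₂ sin Δλ = -0.300954
φₘ = atan2(sin φ₁ + sin φ₂, √((cos φ₁ + Bx)² + By²)) = 42.04705°
λₘ = λ₁ + atan2(By, cos φ₁ + Bx) = 69.52125°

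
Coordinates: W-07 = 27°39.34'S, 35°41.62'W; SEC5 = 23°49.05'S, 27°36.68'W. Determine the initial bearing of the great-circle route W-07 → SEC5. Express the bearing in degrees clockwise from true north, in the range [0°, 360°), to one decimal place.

64.0°

W-07: φ = -27.65567°, λ = -35.69367°
SEC5: φ = -23.81750°, λ = -27.61133°
Δλ = 8.0823°
y = sin Δλ · cos φ₂ = 0.128622
x = cos φ₁ sin φ₂ − sin φ₁ cos φ₂ cos Δλ = 0.062721
θ = atan2(y, x) = 64.0045° → 64.0045° (mod 360°)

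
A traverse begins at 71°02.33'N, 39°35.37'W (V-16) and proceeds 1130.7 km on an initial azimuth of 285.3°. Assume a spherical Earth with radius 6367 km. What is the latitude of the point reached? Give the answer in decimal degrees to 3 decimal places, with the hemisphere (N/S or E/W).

71.087°N

V-16: φ = +71.03883°, λ = -39.58950°
δ = d/R = 1130.7/6367 = 0.177588 rad
φ₂ = arcsin(sin φ₁ cos δ + cos φ₁ sin δ cos θ)
   = arcsin(0.94574·0.98427 + 0.32493·0.17666·0.26387) = 71.08694°
λ₂ = λ₁ + atan2(sin θ sin δ cos φ₁, cos δ − sin φ₁ sin φ₂) = -71.30440°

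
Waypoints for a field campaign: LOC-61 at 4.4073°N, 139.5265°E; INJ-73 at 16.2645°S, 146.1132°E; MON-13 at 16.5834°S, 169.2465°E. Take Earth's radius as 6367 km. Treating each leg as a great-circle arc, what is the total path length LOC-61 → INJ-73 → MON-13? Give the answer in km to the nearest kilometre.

4873 km

LOC-61→INJ-73: c = 0.378283 rad, d = 2408.53 km
INJ-73→MON-13: c = 0.387103 rad, d = 2464.69 km
Total = 2408.53 + 2464.69 = 4873.21 km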